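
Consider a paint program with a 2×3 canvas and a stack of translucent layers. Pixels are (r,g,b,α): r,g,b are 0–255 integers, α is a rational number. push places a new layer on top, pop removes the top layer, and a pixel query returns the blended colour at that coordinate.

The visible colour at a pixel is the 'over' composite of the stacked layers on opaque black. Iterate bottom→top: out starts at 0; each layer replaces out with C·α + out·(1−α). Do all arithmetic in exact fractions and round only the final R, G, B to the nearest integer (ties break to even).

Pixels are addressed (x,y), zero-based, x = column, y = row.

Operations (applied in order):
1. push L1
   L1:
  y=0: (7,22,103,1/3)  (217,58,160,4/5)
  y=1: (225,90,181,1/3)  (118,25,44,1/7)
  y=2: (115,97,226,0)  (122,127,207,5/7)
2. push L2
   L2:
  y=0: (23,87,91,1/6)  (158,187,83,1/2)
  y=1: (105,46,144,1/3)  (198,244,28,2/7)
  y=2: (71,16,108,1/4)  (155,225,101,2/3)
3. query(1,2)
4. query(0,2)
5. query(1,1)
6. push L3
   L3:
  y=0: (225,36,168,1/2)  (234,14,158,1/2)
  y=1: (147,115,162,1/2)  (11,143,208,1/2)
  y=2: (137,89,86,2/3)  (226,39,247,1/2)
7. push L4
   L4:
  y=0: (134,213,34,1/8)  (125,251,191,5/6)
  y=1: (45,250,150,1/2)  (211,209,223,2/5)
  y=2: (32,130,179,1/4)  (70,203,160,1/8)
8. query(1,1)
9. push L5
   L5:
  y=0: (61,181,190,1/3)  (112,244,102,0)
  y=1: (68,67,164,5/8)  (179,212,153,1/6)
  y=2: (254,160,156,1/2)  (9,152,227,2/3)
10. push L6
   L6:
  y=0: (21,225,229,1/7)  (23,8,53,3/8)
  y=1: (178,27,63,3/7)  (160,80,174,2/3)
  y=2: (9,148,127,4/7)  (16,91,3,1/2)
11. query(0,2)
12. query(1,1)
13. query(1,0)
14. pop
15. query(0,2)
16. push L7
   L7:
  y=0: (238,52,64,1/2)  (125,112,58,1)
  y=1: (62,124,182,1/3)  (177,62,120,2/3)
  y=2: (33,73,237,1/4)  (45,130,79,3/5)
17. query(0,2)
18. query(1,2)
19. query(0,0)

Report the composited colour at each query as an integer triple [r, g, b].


at x=1,y=2 over L1,L2:
+L1 (α=5/7) → [610/7, 635/7, 1035/7]
+L2 (α=2/3) → [2780/21, 3785/21, 2449/21]
rounded: [132, 180, 117]

query (0,2) [L1,L2] — begin 0,0,0
+L1 (α=0) → [0, 0, 0]
+L2 (α=1/4) → [71/4, 4, 27]
→ [18, 4, 27]

at x=1,y=1 over L1,L2:
after L1 α=1/7: [118/7, 25/7, 44/7]
after L2 α=2/7: [3362/49, 3541/49, 612/49]
→ [69, 72, 12]

at x=1,y=1 over L1,L2,L3,L4:
+L1 (α=1/7) → [118/7, 25/7, 44/7]
+L2 (α=2/7) → [3362/49, 3541/49, 612/49]
+L3 (α=1/2) → [3901/98, 5274/49, 5402/49]
+L4 (α=2/5) → [53059/490, 36304/245, 7612/49]
rounded: [108, 148, 155]

(0,2) stack=L1,L2,L3,L4,L5,L6; from [0,0,0]:
after L1 α=0: [0, 0, 0]
after L2 α=1/4: [71/4, 4, 27]
after L3 α=2/3: [389/4, 182/3, 199/3]
after L4 α=1/4: [1295/16, 78, 189/2]
after L5 α=1/2: [5359/32, 119, 501/4]
after L6 α=4/7: [17229/224, 949/7, 505/4]
rounded: [77, 136, 126]

at x=1,y=1 over L1,L2,L3,L4,L5,L6:
after L1 α=1/7: [118/7, 25/7, 44/7]
after L2 α=2/7: [3362/49, 3541/49, 612/49]
after L3 α=1/2: [3901/98, 5274/49, 5402/49]
after L4 α=2/5: [53059/490, 36304/245, 7612/49]
after L5 α=1/6: [70601/588, 7782/49, 45557/294]
after L6 α=2/3: [258761/1764, 15622/147, 147869/882]
→ [147, 106, 168]

at x=1,y=0 over L1,L2,L3,L4,L5,L6:
after L1 α=4/5: [868/5, 232/5, 128]
after L2 α=1/2: [829/5, 1167/10, 211/2]
after L3 α=1/2: [1999/10, 1307/20, 527/4]
after L4 α=5/6: [8249/60, 26407/120, 1449/8]
after L5 α=0: [8249/60, 26407/120, 1449/8]
after L6 α=3/8: [9077/96, 26983/192, 8517/64]
→ [95, 141, 133]

(0,2) stack=L1,L2,L3,L4,L5; from [0,0,0]:
after L1 α=0: [0, 0, 0]
after L2 α=1/4: [71/4, 4, 27]
after L3 α=2/3: [389/4, 182/3, 199/3]
after L4 α=1/4: [1295/16, 78, 189/2]
after L5 α=1/2: [5359/32, 119, 501/4]
= [167, 119, 125]

at x=0,y=2 over L1,L2,L3,L4,L5,L7:
after L1 α=0: [0, 0, 0]
after L2 α=1/4: [71/4, 4, 27]
after L3 α=2/3: [389/4, 182/3, 199/3]
after L4 α=1/4: [1295/16, 78, 189/2]
after L5 α=1/2: [5359/32, 119, 501/4]
after L7 α=1/4: [17133/128, 215/2, 2451/16]
rounded: [134, 108, 153]

query (1,2) [L1,L2,L3,L4,L5,L7] — begin 0,0,0
after L1 α=5/7: [610/7, 635/7, 1035/7]
after L2 α=2/3: [2780/21, 3785/21, 2449/21]
after L3 α=1/2: [3763/21, 2302/21, 3818/21]
after L4 α=1/8: [3973/24, 2911/24, 2149/12]
after L5 α=2/3: [4405/72, 10207/72, 7597/36]
after L7 α=3/5: [1853/36, 24247/180, 11863/90]
→ [51, 135, 132]

query (0,0) [L1,L2,L3,L4,L5,L7] — begin 0,0,0
L1 α=1/3: [7/3, 22/3, 103/3]
L2 α=1/6: [52/9, 371/18, 394/9]
L3 α=1/2: [2077/18, 1019/36, 953/9]
L4 α=1/8: [16951/144, 14801/288, 6977/72]
L5 α=1/3: [21343/216, 40865/432, 13817/108]
L7 α=1/2: [72751/432, 63329/864, 20729/216]
= [168, 73, 96]


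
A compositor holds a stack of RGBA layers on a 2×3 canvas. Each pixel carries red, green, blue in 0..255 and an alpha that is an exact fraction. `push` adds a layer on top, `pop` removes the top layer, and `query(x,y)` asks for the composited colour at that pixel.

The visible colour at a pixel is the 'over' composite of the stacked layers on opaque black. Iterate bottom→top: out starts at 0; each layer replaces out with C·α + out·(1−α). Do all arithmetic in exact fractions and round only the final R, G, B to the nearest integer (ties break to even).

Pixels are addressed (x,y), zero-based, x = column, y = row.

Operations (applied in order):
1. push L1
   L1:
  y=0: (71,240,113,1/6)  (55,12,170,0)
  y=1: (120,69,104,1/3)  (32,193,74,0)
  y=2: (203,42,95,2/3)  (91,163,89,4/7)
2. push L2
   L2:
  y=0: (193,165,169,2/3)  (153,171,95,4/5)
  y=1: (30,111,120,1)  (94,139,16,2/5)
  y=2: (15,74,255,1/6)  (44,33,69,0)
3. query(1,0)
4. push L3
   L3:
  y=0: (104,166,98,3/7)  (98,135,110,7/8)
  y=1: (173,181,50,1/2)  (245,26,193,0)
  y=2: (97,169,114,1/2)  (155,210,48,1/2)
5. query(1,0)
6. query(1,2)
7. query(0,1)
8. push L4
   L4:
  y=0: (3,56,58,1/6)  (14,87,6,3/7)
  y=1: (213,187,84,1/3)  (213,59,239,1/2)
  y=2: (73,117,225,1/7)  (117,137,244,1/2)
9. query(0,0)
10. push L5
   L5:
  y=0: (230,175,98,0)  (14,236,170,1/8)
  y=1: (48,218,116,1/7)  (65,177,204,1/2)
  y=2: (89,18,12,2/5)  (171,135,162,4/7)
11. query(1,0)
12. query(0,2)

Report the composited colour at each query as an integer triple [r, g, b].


query (1,0) [L1,L2] — begin 0,0,0
+L1 (α=0) → [0, 0, 0]
+L2 (α=4/5) → [612/5, 684/5, 76]
= [122, 137, 76]

(1,0) stack=L1,L2,L3; from [0,0,0]:
L1 α=0: [0, 0, 0]
L2 α=4/5: [612/5, 684/5, 76]
L3 α=7/8: [2021/20, 5409/40, 423/4]
= [101, 135, 106]

query (1,2) [L1,L2,L3] — begin 0,0,0
L1 α=4/7: [52, 652/7, 356/7]
L2 α=0: [52, 652/7, 356/7]
L3 α=1/2: [207/2, 1061/7, 346/7]
rounded: [104, 152, 49]

(0,1) stack=L1,L2,L3; from [0,0,0]:
+L1 (α=1/3) → [40, 23, 104/3]
+L2 (α=1) → [30, 111, 120]
+L3 (α=1/2) → [203/2, 146, 85]
→ [102, 146, 85]

at x=0,y=0 over L1,L2,L3,L4:
after L1 α=1/6: [71/6, 40, 113/6]
after L2 α=2/3: [2387/18, 370/3, 2141/18]
after L3 α=3/7: [7582/63, 2974/21, 6928/63]
after L4 α=1/6: [38099/378, 8023/63, 19147/189]
→ [101, 127, 101]

(1,0) stack=L1,L2,L3,L4,L5; from [0,0,0]:
L1 α=0: [0, 0, 0]
L2 α=4/5: [612/5, 684/5, 76]
L3 α=7/8: [2021/20, 5409/40, 423/4]
L4 α=3/7: [2231/35, 8019/70, 63]
L5 α=1/8: [2301/40, 10379/80, 611/8]
= [58, 130, 76]

at x=0,y=2 over L1,L2,L3,L4,L5:
+L1 (α=2/3) → [406/3, 28, 190/3]
+L2 (α=1/6) → [2075/18, 107/3, 1715/18]
+L3 (α=1/2) → [3821/36, 307/3, 3767/36]
+L4 (α=1/7) → [4259/42, 731/7, 731/6]
+L5 (α=2/5) → [6751/70, 489/7, 779/10]
→ [96, 70, 78]


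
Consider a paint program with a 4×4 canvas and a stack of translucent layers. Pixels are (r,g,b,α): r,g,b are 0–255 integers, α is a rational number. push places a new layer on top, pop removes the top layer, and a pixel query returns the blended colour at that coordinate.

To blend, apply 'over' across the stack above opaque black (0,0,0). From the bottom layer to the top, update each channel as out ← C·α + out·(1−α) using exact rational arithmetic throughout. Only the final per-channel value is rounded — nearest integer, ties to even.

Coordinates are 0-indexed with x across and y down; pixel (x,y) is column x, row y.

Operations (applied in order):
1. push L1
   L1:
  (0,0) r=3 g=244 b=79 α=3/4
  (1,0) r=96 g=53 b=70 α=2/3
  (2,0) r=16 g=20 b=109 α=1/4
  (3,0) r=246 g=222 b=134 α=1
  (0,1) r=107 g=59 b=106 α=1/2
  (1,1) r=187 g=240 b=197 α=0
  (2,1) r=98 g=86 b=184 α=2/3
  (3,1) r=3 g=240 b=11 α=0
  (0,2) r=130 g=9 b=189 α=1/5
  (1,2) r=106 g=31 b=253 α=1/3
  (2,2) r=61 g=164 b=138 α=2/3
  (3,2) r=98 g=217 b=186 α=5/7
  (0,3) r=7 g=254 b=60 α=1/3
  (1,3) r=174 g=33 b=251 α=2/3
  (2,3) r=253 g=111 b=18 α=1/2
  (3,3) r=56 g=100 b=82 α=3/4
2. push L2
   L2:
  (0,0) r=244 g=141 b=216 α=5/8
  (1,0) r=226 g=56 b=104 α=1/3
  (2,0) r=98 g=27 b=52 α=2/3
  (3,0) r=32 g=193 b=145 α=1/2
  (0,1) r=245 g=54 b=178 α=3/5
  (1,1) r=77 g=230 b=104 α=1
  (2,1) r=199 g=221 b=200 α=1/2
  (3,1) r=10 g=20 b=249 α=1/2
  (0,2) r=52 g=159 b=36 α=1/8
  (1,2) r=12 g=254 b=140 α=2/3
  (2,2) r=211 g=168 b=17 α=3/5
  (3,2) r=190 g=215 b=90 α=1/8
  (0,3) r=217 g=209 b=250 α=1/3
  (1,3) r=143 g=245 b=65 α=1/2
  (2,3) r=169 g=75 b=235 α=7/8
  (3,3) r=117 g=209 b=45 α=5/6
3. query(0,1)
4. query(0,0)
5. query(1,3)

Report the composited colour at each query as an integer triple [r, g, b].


(0,1) stack=L1,L2; from [0,0,0]:
L1 α=1/2: [107/2, 59/2, 53]
L2 α=3/5: [842/5, 221/5, 128]
= [168, 44, 128]

at x=0,y=0 over L1,L2:
after L1 α=3/4: [9/4, 183, 237/4]
after L2 α=5/8: [4907/32, 627/4, 5031/32]
rounded: [153, 157, 157]

query (1,3) [L1,L2] — begin 0,0,0
after L1 α=2/3: [116, 22, 502/3]
after L2 α=1/2: [259/2, 267/2, 697/6]
→ [130, 134, 116]


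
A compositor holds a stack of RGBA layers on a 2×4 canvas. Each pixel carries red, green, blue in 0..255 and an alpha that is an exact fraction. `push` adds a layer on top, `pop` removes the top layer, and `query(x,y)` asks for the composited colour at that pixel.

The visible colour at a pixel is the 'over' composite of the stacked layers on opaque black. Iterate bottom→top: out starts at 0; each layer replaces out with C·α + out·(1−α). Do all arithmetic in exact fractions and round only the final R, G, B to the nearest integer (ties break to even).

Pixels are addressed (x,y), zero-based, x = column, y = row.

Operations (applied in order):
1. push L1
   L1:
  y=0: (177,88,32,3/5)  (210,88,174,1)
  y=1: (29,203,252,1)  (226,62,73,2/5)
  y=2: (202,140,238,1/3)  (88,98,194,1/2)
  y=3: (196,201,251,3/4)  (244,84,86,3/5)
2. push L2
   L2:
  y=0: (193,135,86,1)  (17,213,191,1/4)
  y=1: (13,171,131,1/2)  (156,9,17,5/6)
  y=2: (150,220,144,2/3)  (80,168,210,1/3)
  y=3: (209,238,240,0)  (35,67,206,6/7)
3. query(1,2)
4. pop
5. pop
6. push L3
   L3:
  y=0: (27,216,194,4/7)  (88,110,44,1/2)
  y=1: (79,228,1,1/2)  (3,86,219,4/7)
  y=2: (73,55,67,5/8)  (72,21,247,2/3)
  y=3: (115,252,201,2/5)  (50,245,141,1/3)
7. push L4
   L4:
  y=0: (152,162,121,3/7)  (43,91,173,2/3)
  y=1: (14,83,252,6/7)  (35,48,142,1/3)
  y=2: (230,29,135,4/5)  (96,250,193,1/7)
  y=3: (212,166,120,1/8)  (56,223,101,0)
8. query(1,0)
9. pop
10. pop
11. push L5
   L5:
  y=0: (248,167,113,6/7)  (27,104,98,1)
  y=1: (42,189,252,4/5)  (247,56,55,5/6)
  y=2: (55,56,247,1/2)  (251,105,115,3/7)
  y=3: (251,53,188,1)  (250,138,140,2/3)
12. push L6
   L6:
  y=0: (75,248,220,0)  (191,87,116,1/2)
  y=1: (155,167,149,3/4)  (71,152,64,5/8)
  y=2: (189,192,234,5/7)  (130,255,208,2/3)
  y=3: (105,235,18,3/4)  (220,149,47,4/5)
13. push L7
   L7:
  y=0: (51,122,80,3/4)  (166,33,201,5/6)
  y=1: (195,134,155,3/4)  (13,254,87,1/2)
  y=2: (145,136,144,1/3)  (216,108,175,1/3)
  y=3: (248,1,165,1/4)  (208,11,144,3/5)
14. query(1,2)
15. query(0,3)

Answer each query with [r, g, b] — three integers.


at x=1,y=2 over L1,L2:
after L1 α=1/2: [44, 49, 97]
after L2 α=1/3: [56, 266/3, 404/3]
rounded: [56, 89, 135]

query (1,0) [L3,L4] — begin 0,0,0
L3 α=1/2: [44, 55, 22]
L4 α=2/3: [130/3, 79, 368/3]
rounded: [43, 79, 123]

at x=1,y=2 over L5,L6,L7:
after L5 α=3/7: [753/7, 45, 345/7]
after L6 α=2/3: [2573/21, 185, 3257/21]
after L7 α=1/3: [9682/63, 478/3, 10189/63]
rounded: [154, 159, 162]

(0,3) stack=L5,L6,L7; from [0,0,0]:
after L5 α=1: [251, 53, 188]
after L6 α=3/4: [283/2, 379/2, 121/2]
after L7 α=1/4: [1345/8, 1139/8, 693/8]
= [168, 142, 87]


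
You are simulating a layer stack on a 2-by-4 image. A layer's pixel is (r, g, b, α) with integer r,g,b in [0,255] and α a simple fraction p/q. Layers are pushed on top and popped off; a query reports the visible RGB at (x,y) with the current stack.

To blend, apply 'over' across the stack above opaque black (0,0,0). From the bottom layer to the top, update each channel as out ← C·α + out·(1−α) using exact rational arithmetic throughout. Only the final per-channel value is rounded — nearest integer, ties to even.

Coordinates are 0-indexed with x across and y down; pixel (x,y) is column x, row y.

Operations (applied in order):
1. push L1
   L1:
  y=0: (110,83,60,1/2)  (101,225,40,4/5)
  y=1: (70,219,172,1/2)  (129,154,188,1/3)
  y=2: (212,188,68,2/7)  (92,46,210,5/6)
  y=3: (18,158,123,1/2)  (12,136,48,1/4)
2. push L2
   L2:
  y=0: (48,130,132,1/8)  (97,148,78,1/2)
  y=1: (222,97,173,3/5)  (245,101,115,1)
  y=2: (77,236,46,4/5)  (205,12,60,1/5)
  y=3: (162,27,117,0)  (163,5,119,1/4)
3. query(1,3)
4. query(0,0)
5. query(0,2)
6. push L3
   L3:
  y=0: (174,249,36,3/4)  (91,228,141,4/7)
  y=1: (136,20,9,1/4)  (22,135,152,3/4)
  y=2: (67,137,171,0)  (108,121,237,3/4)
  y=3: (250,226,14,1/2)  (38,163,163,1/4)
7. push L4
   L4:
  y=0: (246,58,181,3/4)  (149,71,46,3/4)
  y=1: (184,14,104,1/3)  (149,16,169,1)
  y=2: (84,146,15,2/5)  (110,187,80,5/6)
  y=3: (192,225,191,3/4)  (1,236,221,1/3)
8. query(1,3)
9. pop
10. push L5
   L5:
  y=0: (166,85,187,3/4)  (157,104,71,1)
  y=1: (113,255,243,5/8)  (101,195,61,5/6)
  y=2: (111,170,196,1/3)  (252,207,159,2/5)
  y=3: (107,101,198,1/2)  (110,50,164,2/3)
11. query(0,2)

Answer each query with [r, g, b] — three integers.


query (1,3) [L1,L2] — begin 0,0,0
L1 α=1/4: [3, 34, 12]
L2 α=1/4: [43, 107/4, 155/4]
→ [43, 27, 39]

(0,0) stack=L1,L2; from [0,0,0]:
after L1 α=1/2: [55, 83/2, 30]
after L2 α=1/8: [433/8, 841/16, 171/4]
rounded: [54, 53, 43]

(0,2) stack=L1,L2; from [0,0,0]:
after L1 α=2/7: [424/7, 376/7, 136/7]
after L2 α=4/5: [516/7, 6984/35, 1424/35]
rounded: [74, 200, 41]

at x=1,y=3 over L1,L2,L3,L4:
L1 α=1/4: [3, 34, 12]
L2 α=1/4: [43, 107/4, 155/4]
L3 α=1/4: [167/4, 973/16, 1117/16]
L4 α=1/3: [169/6, 2861/24, 2885/24]
→ [28, 119, 120]

(0,2) stack=L1,L2,L3,L5; from [0,0,0]:
+L1 (α=2/7) → [424/7, 376/7, 136/7]
+L2 (α=4/5) → [516/7, 6984/35, 1424/35]
+L3 (α=0) → [516/7, 6984/35, 1424/35]
+L5 (α=1/3) → [603/7, 19918/105, 3236/35]
= [86, 190, 92]


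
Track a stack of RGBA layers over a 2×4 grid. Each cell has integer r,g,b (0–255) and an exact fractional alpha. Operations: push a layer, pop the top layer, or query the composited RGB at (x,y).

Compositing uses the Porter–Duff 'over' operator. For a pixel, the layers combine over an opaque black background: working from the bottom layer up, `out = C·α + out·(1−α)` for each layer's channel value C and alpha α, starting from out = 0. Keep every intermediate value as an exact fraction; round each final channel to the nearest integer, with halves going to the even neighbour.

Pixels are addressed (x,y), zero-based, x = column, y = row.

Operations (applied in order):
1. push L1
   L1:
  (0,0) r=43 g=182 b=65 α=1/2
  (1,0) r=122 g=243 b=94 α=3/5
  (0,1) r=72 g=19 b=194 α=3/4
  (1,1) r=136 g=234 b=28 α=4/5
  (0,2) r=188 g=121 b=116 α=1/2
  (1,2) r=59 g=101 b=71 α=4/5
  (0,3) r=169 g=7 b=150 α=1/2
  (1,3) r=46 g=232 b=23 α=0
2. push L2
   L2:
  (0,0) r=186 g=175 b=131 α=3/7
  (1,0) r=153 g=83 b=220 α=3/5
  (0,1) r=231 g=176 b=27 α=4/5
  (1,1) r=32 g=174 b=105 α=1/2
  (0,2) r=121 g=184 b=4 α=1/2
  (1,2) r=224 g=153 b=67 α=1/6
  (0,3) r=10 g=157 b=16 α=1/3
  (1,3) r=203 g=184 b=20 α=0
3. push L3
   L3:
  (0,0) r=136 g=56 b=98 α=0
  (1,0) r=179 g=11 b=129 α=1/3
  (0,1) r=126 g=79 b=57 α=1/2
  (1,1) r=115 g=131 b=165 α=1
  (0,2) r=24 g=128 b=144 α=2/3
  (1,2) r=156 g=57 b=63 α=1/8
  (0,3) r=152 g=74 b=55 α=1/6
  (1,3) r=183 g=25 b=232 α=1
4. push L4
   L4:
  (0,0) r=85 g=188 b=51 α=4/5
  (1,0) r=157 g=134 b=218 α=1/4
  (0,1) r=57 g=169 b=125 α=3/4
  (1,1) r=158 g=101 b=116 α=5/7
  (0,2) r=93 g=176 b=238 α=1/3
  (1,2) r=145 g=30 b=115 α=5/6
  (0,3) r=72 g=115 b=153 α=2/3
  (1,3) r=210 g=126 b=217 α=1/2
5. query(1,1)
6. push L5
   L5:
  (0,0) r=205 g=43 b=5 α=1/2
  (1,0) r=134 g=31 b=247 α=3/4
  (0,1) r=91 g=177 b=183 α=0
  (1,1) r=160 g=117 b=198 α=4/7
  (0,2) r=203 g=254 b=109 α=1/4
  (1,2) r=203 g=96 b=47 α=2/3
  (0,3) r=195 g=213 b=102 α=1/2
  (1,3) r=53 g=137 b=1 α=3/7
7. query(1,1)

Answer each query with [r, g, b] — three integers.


query (1,1) [L1,L2,L3,L4] — begin 0,0,0
after L1 α=4/5: [544/5, 936/5, 112/5]
after L2 α=1/2: [352/5, 903/5, 637/10]
after L3 α=1: [115, 131, 165]
after L4 α=5/7: [1020/7, 767/7, 130]
rounded: [146, 110, 130]

(1,1) stack=L1,L2,L3,L4,L5; from [0,0,0]:
+L1 (α=4/5) → [544/5, 936/5, 112/5]
+L2 (α=1/2) → [352/5, 903/5, 637/10]
+L3 (α=1) → [115, 131, 165]
+L4 (α=5/7) → [1020/7, 767/7, 130]
+L5 (α=4/7) → [7540/49, 5577/49, 1182/7]
= [154, 114, 169]


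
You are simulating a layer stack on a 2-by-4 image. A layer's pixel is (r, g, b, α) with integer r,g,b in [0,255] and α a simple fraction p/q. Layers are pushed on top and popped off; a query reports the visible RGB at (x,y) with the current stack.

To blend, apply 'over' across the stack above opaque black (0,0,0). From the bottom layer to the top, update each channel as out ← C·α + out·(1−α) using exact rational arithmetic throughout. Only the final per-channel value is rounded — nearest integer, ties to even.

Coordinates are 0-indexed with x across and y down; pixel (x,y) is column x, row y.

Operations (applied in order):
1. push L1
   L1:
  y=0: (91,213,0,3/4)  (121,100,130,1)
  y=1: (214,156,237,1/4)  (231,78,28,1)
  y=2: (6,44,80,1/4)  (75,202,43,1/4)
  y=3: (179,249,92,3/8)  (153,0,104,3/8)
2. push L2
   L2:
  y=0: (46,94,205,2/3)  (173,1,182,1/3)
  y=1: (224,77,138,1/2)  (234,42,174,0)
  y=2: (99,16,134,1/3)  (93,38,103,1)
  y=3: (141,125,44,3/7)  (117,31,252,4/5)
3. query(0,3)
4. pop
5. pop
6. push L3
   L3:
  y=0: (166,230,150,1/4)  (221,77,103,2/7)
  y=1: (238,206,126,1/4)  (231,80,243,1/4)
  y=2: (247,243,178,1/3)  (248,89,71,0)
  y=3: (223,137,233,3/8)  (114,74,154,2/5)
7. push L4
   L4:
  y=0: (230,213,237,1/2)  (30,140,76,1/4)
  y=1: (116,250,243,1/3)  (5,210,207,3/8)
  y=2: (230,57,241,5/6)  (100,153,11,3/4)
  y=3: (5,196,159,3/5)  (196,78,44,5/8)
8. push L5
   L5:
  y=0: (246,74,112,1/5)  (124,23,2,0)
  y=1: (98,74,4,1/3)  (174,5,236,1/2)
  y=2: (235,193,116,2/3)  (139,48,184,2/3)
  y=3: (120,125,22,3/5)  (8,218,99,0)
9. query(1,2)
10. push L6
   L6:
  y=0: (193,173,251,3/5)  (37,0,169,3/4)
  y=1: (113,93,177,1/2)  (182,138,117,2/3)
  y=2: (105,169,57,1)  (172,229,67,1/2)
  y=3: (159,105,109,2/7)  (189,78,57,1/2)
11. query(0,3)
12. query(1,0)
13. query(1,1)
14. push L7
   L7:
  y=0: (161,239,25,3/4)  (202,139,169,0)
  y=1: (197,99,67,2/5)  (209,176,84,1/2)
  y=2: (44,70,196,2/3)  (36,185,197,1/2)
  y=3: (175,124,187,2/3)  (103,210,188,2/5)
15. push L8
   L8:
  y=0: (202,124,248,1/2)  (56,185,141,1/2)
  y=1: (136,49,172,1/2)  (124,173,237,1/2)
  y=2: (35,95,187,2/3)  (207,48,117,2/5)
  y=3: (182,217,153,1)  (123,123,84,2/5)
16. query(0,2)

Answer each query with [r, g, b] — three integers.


query (0,3) [L1,L2] — begin 0,0,0
L1 α=3/8: [537/8, 747/8, 69/2]
L2 α=3/7: [1383/14, 1497/14, 270/7]
→ [99, 107, 39]

(1,2) stack=L3,L4,L5; from [0,0,0]:
after L3 α=0: [0, 0, 0]
after L4 α=3/4: [75, 459/4, 33/4]
after L5 α=2/3: [353/3, 281/4, 1505/12]
= [118, 70, 125]

query (0,3) [L3,L4,L5,L6] — begin 0,0,0
+L3 (α=3/8) → [669/8, 411/8, 699/8]
+L4 (α=3/5) → [729/20, 2763/20, 2607/20]
+L5 (α=3/5) → [4329/50, 6513/50, 3267/50]
+L6 (α=2/7) → [7509/70, 8613/70, 5447/70]
rounded: [107, 123, 78]

query (1,0) [L3,L4,L5,L6] — begin 0,0,0
+L3 (α=2/7) → [442/7, 22, 206/7]
+L4 (α=1/4) → [384/7, 103/2, 575/14]
+L5 (α=0) → [384/7, 103/2, 575/14]
+L6 (α=3/4) → [1161/28, 103/8, 7673/56]
rounded: [41, 13, 137]

at x=1,y=1 over L3,L4,L5,L6:
L3 α=1/4: [231/4, 20, 243/4]
L4 α=3/8: [1215/32, 365/4, 3699/32]
L5 α=1/2: [6783/64, 385/8, 11251/64]
L6 α=2/3: [30079/192, 2593/24, 26227/192]
→ [157, 108, 137]

query (0,2) [L3,L4,L5,L6,L7,L8] — begin 0,0,0
after L3 α=1/3: [247/3, 81, 178/3]
after L4 α=5/6: [3697/18, 61, 3793/18]
after L5 α=2/3: [12157/54, 149, 7969/54]
after L6 α=1: [105, 169, 57]
after L7 α=2/3: [193/3, 103, 449/3]
after L8 α=2/3: [403/9, 293/3, 1571/9]
rounded: [45, 98, 175]


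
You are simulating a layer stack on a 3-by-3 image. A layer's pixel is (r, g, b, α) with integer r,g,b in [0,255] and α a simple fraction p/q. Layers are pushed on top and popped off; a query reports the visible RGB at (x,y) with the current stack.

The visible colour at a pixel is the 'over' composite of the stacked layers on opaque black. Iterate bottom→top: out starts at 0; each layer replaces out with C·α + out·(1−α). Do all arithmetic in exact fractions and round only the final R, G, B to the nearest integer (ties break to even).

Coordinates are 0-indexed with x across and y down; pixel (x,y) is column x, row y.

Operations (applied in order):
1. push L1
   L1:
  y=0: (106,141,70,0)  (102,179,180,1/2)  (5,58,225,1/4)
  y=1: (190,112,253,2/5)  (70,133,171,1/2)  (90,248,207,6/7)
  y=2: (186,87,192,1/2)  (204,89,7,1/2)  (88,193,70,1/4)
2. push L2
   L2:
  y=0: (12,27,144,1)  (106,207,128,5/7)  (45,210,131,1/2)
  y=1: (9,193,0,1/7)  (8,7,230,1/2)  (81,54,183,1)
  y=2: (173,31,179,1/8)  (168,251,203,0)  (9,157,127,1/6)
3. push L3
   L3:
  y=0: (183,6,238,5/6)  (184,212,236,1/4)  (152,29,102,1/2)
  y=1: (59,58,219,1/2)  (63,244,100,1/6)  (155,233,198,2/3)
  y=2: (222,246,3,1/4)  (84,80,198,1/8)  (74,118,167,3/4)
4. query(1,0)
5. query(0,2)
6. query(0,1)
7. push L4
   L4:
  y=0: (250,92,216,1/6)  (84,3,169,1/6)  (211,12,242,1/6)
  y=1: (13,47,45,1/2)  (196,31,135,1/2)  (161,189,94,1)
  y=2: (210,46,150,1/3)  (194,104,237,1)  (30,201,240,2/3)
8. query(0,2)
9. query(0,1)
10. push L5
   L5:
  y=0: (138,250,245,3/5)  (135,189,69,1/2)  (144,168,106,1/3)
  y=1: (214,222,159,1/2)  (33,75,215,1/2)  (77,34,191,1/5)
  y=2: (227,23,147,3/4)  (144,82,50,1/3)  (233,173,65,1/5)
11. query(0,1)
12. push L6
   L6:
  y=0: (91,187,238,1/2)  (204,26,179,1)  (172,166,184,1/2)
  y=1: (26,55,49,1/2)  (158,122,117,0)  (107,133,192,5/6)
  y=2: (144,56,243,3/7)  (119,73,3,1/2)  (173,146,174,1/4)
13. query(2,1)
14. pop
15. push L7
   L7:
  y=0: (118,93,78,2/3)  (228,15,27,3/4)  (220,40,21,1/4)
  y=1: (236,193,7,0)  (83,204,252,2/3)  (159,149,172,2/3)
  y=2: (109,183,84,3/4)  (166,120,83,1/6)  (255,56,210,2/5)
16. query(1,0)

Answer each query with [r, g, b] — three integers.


(1,0) stack=L1,L2,L3; from [0,0,0]:
after L1 α=1/2: [51, 179/2, 90]
after L2 α=5/7: [632/7, 1214/7, 820/7]
after L3 α=1/4: [796/7, 2563/14, 1028/7]
= [114, 183, 147]

(0,2) stack=L1,L2,L3; from [0,0,0]:
+L1 (α=1/2) → [93, 87/2, 96]
+L2 (α=1/8) → [103, 671/16, 851/8]
+L3 (α=1/4) → [531/4, 5949/64, 2577/32]
→ [133, 93, 81]

(0,1) stack=L1,L2,L3; from [0,0,0]:
after L1 α=2/5: [76, 224/5, 506/5]
after L2 α=1/7: [465/7, 2309/35, 3036/35]
after L3 α=1/2: [439/7, 4339/70, 10701/70]
→ [63, 62, 153]

query (0,2) [L1,L2,L3,L4] — begin 0,0,0
L1 α=1/2: [93, 87/2, 96]
L2 α=1/8: [103, 671/16, 851/8]
L3 α=1/4: [531/4, 5949/64, 2577/32]
L4 α=1/3: [317/2, 7421/96, 1659/16]
rounded: [158, 77, 104]

(0,1) stack=L1,L2,L3,L4; from [0,0,0]:
L1 α=2/5: [76, 224/5, 506/5]
L2 α=1/7: [465/7, 2309/35, 3036/35]
L3 α=1/2: [439/7, 4339/70, 10701/70]
L4 α=1/2: [265/7, 7629/140, 13851/140]
= [38, 54, 99]

at x=0,y=1 over L1,L2,L3,L4,L5:
L1 α=2/5: [76, 224/5, 506/5]
L2 α=1/7: [465/7, 2309/35, 3036/35]
L3 α=1/2: [439/7, 4339/70, 10701/70]
L4 α=1/2: [265/7, 7629/140, 13851/140]
L5 α=1/2: [1763/14, 38709/280, 36111/280]
rounded: [126, 138, 129]

(2,1) stack=L1,L2,L3,L4,L5,L6; from [0,0,0]:
after L1 α=6/7: [540/7, 1488/7, 1242/7]
after L2 α=1: [81, 54, 183]
after L3 α=2/3: [391/3, 520/3, 193]
after L4 α=1: [161, 189, 94]
after L5 α=1/5: [721/5, 158, 567/5]
after L6 α=5/6: [566/5, 823/6, 1789/10]
= [113, 137, 179]

query (1,0) [L1,L2,L3,L4,L5,L7] — begin 0,0,0
L1 α=1/2: [51, 179/2, 90]
L2 α=5/7: [632/7, 1214/7, 820/7]
L3 α=1/4: [796/7, 2563/14, 1028/7]
L4 α=1/6: [2284/21, 12857/84, 6323/42]
L5 α=1/2: [5119/42, 28733/168, 9221/84]
L7 α=3/4: [33847/168, 36293/672, 16025/336]
rounded: [201, 54, 48]


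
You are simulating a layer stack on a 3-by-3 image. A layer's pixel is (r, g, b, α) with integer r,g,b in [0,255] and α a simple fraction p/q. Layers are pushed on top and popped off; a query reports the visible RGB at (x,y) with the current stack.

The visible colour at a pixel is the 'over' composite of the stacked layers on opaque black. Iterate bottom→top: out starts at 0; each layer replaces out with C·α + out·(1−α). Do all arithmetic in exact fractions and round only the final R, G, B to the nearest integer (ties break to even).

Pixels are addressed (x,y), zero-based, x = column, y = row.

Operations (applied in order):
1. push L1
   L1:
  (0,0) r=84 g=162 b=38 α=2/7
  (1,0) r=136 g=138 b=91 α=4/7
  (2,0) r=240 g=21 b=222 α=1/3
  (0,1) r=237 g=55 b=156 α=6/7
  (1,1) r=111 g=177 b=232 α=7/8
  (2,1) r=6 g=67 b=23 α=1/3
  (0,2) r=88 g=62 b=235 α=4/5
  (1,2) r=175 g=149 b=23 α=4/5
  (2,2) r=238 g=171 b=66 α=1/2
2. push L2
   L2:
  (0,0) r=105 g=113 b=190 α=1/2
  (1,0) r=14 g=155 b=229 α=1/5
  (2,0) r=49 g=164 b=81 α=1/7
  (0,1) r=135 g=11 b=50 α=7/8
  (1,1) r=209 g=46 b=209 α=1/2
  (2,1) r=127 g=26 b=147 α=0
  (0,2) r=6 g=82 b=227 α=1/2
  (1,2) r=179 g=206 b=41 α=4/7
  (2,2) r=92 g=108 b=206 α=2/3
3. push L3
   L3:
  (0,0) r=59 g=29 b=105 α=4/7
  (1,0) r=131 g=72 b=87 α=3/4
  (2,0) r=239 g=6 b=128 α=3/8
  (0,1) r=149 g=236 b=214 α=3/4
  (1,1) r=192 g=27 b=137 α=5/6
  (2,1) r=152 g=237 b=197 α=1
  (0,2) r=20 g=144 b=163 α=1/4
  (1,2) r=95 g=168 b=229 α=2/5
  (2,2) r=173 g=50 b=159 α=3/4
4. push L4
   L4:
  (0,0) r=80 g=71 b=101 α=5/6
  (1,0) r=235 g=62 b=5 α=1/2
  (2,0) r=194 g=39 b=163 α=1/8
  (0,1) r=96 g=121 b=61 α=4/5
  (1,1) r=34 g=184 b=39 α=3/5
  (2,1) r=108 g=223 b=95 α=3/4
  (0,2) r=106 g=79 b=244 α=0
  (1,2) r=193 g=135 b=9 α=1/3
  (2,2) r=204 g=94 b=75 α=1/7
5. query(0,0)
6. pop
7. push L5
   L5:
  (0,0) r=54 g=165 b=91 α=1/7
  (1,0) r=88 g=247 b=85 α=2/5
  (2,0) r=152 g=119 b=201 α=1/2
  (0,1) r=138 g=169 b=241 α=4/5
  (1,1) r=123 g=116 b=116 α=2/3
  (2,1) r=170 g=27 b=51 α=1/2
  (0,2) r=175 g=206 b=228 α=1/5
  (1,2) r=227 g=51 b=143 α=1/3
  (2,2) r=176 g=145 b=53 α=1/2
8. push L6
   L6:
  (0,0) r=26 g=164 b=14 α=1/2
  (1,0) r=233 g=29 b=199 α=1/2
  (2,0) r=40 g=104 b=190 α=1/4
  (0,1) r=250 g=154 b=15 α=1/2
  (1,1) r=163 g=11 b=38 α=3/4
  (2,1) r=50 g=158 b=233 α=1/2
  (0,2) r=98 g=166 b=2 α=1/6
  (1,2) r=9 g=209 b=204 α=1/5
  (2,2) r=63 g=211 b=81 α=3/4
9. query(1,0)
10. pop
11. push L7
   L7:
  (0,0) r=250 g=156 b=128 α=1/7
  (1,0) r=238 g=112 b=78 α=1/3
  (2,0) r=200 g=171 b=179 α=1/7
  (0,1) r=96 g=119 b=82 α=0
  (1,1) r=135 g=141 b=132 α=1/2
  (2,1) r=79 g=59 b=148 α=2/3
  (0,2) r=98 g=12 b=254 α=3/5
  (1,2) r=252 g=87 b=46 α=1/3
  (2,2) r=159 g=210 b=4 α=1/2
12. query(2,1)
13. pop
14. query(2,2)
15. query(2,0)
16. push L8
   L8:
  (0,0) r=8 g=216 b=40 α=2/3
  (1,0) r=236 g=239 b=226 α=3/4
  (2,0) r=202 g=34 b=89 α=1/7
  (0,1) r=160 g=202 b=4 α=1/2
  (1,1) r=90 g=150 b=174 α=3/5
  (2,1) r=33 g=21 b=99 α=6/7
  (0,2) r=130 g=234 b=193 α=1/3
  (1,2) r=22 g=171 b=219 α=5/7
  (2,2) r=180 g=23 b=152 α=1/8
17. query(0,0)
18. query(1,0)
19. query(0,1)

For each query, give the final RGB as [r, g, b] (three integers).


at x=0,y=0 over L1,L2,L3,L4:
after L1 α=2/7: [24, 324/7, 76/7]
after L2 α=1/2: [129/2, 1115/14, 703/7]
after L3 α=4/7: [859/14, 4969/98, 5049/49]
after L4 α=5/6: [2153/28, 13253/196, 14897/147]
rounded: [77, 68, 101]

query (1,0) [L1,L2,L3,L5,L6] — begin 0,0,0
L1 α=4/7: [544/7, 552/7, 52]
L2 α=1/5: [2274/35, 3293/35, 437/5]
L3 α=3/4: [16029/140, 10853/140, 871/10]
L5 α=2/5: [72727/700, 101719/700, 4313/50]
L6 α=1/2: [235827/1400, 122019/1400, 14263/100]
rounded: [168, 87, 143]

(2,1) stack=L1,L2,L3,L5,L7; from [0,0,0]:
+L1 (α=1/3) → [2, 67/3, 23/3]
+L2 (α=0) → [2, 67/3, 23/3]
+L3 (α=1) → [152, 237, 197]
+L5 (α=1/2) → [161, 132, 124]
+L7 (α=2/3) → [319/3, 250/3, 140]
→ [106, 83, 140]

(2,2) stack=L1,L2,L3,L5; from [0,0,0]:
+L1 (α=1/2) → [119, 171/2, 33]
+L2 (α=2/3) → [101, 201/2, 445/3]
+L3 (α=3/4) → [155, 501/8, 469/3]
+L5 (α=1/2) → [331/2, 1661/16, 314/3]
= [166, 104, 105]

at x=2,y=0 over L1,L2,L3,L5:
after L1 α=1/3: [80, 7, 74]
after L2 α=1/7: [529/7, 206/7, 75]
after L3 α=3/8: [958/7, 289/14, 759/8]
after L5 α=1/2: [1011/7, 1955/28, 2367/16]
→ [144, 70, 148]

query (0,0) [L1,L2,L3,L5,L8] — begin 0,0,0
L1 α=2/7: [24, 324/7, 76/7]
L2 α=1/2: [129/2, 1115/14, 703/7]
L3 α=4/7: [859/14, 4969/98, 5049/49]
L5 α=1/7: [2955/49, 22992/343, 34753/343]
L8 α=2/3: [3739/147, 57056/343, 20731/343]
rounded: [25, 166, 60]

query (1,0) [L1,L2,L3,L5,L8] — begin 0,0,0
after L1 α=4/7: [544/7, 552/7, 52]
after L2 α=1/5: [2274/35, 3293/35, 437/5]
after L3 α=3/4: [16029/140, 10853/140, 871/10]
after L5 α=2/5: [72727/700, 101719/700, 4313/50]
after L8 α=3/4: [568327/2800, 603619/2800, 38213/200]
→ [203, 216, 191]

at x=0,y=1 over L1,L2,L3,L5,L8:
L1 α=6/7: [1422/7, 330/7, 936/7]
L2 α=7/8: [8037/56, 869/56, 1693/28]
L3 α=3/4: [33069/224, 40517/224, 19669/112]
L5 α=4/5: [156717/1120, 191941/1120, 127637/560]
L8 α=1/2: [335917/2240, 418181/2240, 129877/1120]
→ [150, 187, 116]


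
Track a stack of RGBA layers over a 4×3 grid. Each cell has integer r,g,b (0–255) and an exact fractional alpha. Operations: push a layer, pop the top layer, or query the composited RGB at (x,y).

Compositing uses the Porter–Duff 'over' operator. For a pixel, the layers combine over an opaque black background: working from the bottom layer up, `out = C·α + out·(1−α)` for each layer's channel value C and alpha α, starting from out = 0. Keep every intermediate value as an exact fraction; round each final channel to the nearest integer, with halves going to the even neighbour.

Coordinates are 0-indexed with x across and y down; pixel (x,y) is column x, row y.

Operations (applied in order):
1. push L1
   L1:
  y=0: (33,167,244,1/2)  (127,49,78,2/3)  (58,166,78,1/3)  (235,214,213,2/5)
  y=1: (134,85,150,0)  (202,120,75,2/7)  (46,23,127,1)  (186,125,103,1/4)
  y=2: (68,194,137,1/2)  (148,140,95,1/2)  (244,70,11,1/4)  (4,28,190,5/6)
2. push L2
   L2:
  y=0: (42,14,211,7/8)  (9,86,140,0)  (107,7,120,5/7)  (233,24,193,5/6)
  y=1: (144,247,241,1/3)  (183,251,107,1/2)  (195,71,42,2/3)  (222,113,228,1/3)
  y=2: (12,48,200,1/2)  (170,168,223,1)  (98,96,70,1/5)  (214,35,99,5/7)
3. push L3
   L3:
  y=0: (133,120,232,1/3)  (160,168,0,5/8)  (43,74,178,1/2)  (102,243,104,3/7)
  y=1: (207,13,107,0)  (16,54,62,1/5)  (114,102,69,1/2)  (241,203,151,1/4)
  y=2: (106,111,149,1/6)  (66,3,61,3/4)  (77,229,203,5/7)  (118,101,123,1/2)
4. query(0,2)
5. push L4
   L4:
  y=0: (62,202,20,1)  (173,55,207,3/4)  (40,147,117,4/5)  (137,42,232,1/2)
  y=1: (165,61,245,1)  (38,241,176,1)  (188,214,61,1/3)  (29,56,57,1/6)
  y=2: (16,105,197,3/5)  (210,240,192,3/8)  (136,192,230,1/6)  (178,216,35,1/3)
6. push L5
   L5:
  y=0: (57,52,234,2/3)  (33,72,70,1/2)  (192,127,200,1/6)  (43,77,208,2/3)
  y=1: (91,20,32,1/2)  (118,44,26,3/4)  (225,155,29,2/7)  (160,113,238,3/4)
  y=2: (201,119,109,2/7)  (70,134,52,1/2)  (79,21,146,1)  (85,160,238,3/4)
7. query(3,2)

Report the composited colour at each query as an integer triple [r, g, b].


(0,2) stack=L1,L2,L3; from [0,0,0]:
L1 α=1/2: [34, 97, 137/2]
L2 α=1/2: [23, 145/2, 537/4]
L3 α=1/6: [221/6, 947/12, 3281/24]
rounded: [37, 79, 137]

(3,2) stack=L1,L2,L3,L4,L5; from [0,0,0]:
after L1 α=5/6: [10/3, 70/3, 475/3]
after L2 α=5/7: [3230/21, 95/3, 2435/21]
after L3 α=1/2: [2854/21, 199/3, 2509/21]
after L4 α=1/3: [9446/63, 1046/9, 5753/63]
after L5 α=3/4: [25511/252, 2683/18, 50735/252]
rounded: [101, 149, 201]


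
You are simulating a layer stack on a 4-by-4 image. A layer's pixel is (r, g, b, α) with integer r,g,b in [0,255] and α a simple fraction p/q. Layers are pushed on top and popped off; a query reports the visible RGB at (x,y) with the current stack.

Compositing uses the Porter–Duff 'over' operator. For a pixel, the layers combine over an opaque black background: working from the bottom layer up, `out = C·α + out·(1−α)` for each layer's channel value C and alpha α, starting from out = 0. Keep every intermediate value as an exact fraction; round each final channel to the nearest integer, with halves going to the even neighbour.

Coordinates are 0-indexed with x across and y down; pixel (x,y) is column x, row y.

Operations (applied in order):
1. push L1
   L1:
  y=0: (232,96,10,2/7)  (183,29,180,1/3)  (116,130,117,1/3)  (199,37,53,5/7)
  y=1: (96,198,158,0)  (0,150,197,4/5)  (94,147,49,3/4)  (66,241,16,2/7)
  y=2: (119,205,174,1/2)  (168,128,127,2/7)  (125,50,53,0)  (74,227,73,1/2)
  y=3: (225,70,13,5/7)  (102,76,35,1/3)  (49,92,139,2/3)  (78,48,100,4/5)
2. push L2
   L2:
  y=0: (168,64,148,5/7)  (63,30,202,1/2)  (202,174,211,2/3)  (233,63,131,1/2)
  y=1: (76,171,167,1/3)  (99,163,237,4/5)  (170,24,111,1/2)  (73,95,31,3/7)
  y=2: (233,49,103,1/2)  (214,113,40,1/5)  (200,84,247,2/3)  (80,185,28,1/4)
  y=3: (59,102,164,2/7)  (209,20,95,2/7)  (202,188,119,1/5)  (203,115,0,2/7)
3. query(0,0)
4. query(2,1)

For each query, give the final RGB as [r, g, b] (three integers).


at x=0,y=0 over L1,L2:
after L1 α=2/7: [464/7, 192/7, 20/7]
after L2 α=5/7: [6808/49, 2624/49, 5220/49]
→ [139, 54, 107]

(2,1) stack=L1,L2; from [0,0,0]:
after L1 α=3/4: [141/2, 441/4, 147/4]
after L2 α=1/2: [481/4, 537/8, 591/8]
= [120, 67, 74]


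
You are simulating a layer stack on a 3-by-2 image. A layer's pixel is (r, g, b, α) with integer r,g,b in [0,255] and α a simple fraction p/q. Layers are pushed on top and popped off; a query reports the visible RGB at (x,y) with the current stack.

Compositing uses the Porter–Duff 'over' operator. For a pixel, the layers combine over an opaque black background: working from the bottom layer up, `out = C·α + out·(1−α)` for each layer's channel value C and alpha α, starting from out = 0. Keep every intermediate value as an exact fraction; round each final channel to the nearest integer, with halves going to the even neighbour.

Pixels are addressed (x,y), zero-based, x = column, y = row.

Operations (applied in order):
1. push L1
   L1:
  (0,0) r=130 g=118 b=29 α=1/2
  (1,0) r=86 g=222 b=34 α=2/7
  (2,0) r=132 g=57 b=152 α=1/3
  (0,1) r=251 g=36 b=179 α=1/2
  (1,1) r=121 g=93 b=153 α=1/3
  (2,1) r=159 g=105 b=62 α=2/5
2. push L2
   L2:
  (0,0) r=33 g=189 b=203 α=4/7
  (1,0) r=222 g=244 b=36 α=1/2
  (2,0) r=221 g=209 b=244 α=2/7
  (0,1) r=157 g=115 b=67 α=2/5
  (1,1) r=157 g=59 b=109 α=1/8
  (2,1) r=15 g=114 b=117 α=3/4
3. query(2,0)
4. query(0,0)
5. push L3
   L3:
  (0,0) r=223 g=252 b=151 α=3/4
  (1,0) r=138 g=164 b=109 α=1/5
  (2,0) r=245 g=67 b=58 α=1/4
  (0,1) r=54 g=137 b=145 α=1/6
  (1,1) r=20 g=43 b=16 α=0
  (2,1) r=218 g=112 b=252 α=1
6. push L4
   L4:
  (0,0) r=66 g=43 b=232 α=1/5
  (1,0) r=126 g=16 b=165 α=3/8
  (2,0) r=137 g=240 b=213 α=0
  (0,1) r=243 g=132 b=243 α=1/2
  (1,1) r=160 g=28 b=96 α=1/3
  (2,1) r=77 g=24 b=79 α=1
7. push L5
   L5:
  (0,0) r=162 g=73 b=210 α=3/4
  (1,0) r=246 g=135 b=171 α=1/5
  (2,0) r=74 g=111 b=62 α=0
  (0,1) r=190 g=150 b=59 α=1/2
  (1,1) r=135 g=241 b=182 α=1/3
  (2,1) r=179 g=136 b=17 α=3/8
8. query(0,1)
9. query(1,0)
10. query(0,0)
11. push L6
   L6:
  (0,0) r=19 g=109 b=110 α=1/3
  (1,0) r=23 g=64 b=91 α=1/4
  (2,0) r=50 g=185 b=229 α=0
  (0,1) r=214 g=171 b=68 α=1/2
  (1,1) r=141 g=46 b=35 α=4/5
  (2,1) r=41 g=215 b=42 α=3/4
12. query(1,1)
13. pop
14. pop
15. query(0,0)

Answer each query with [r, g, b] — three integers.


(2,0) stack=L1,L2; from [0,0,0]:
L1 α=1/3: [44, 19, 152/3]
L2 α=2/7: [662/7, 513/7, 2224/21]
rounded: [95, 73, 106]

(0,0) stack=L1,L2; from [0,0,0]:
after L1 α=1/2: [65, 59, 29/2]
after L2 α=4/7: [327/7, 933/7, 1711/14]
= [47, 133, 122]

(0,1) stack=L1,L2,L3,L4,L5; from [0,0,0]:
+L1 (α=1/2) → [251/2, 18, 179/2]
+L2 (α=2/5) → [1381/10, 284/5, 161/2]
+L3 (α=1/6) → [1489/12, 421/6, 365/4]
+L4 (α=1/2) → [4405/24, 1213/12, 1337/8]
+L5 (α=1/2) → [8965/48, 3013/24, 1809/16]
rounded: [187, 126, 113]

query (1,0) [L1,L2,L3,L4,L5] — begin 0,0,0
L1 α=2/7: [172/7, 444/7, 68/7]
L2 α=1/2: [863/7, 1076/7, 160/7]
L3 α=1/5: [4418/35, 5452/35, 1403/35]
L4 α=3/8: [883/7, 1447/14, 1217/14]
L5 α=1/5: [5254/35, 3839/35, 3631/35]
rounded: [150, 110, 104]

(0,0) stack=L1,L2,L3,L4,L5; from [0,0,0]:
after L1 α=1/2: [65, 59, 29/2]
after L2 α=4/7: [327/7, 933/7, 1711/14]
after L3 α=3/4: [2505/14, 6225/28, 8053/56]
after L4 α=1/5: [5472/35, 6526/35, 11301/70]
after L5 α=3/4: [11241/70, 14191/140, 55401/280]
→ [161, 101, 198]

at x=1,y=1 over L1,L2,L3,L4,L5,L6:
after L1 α=1/3: [121/3, 31, 51]
after L2 α=1/8: [659/12, 69/2, 233/4]
after L3 α=0: [659/12, 69/2, 233/4]
after L4 α=1/3: [1619/18, 97/3, 425/6]
after L5 α=1/3: [2834/27, 917/9, 971/9]
after L6 α=4/5: [18062/135, 2573/45, 2231/45]
→ [134, 57, 50]

at x=0,y=0 over L1,L2,L3,L4:
L1 α=1/2: [65, 59, 29/2]
L2 α=4/7: [327/7, 933/7, 1711/14]
L3 α=3/4: [2505/14, 6225/28, 8053/56]
L4 α=1/5: [5472/35, 6526/35, 11301/70]
= [156, 186, 161]


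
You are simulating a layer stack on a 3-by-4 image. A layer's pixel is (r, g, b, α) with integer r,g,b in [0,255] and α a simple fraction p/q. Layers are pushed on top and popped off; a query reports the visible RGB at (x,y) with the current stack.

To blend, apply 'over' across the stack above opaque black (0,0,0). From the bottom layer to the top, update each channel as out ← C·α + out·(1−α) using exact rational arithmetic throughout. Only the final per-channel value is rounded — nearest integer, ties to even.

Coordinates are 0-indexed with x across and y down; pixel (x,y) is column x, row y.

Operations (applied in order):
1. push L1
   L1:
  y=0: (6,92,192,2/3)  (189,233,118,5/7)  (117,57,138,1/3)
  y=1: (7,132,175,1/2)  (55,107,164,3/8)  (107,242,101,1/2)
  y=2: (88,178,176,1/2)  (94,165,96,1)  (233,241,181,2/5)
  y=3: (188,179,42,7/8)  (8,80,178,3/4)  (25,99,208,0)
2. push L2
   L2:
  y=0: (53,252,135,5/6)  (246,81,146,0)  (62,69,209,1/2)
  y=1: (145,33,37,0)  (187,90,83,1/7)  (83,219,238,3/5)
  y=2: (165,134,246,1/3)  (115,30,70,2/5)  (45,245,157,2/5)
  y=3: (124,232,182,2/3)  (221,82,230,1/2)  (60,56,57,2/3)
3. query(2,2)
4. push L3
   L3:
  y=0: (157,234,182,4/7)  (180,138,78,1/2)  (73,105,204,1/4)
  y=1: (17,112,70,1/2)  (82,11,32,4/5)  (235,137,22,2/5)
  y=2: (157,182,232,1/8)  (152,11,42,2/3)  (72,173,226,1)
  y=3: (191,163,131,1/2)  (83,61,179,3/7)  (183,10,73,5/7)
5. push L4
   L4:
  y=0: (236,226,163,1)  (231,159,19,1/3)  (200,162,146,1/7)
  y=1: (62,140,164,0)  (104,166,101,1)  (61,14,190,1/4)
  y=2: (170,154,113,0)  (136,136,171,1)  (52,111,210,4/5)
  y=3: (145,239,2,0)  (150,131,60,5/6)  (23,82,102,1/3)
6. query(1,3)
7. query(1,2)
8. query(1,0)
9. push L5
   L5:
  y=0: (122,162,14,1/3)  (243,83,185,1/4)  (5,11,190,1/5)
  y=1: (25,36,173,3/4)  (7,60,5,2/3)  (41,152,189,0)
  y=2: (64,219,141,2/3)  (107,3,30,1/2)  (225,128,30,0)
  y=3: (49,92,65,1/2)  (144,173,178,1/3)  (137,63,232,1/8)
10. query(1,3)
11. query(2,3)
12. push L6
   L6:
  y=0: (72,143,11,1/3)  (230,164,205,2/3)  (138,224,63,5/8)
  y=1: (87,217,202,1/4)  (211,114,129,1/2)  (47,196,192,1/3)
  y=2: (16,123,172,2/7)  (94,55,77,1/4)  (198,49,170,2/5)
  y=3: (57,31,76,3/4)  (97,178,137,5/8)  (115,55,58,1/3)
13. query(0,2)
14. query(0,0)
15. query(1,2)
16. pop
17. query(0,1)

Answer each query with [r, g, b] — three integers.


query (2,2) [L1,L2] — begin 0,0,0
+L1 (α=2/5) → [466/5, 482/5, 362/5]
+L2 (α=2/5) → [1848/25, 3896/25, 2656/25]
→ [74, 156, 106]

query (1,3) [L1,L2,L3,L4] — begin 0,0,0
L1 α=3/4: [6, 60, 267/2]
L2 α=1/2: [227/2, 71, 727/4]
L3 α=3/7: [703/7, 467/7, 1264/7]
L4 α=5/6: [5953/42, 842/7, 1682/21]
= [142, 120, 80]

at x=1,y=2 over L1,L2,L3,L4:
+L1 (α=1) → [94, 165, 96]
+L2 (α=2/5) → [512/5, 111, 428/5]
+L3 (α=2/3) → [2032/15, 133/3, 848/15]
+L4 (α=1) → [136, 136, 171]
= [136, 136, 171]

(1,0) stack=L1,L2,L3,L4; from [0,0,0]:
L1 α=5/7: [135, 1165/7, 590/7]
L2 α=0: [135, 1165/7, 590/7]
L3 α=1/2: [315/2, 2131/14, 568/7]
L4 α=1/3: [182, 3244/21, 423/7]
→ [182, 154, 60]

query (1,3) [L1,L2,L3,L4,L5] — begin 0,0,0
L1 α=3/4: [6, 60, 267/2]
L2 α=1/2: [227/2, 71, 727/4]
L3 α=3/7: [703/7, 467/7, 1264/7]
L4 α=5/6: [5953/42, 842/7, 1682/21]
L5 α=1/3: [8977/63, 965/7, 7102/63]
= [142, 138, 113]

at x=2,y=3 over L1,L2,L3,L4,L5:
L1 α=0: [0, 0, 0]
L2 α=2/3: [40, 112/3, 38]
L3 α=5/7: [995/7, 374/21, 63]
L4 α=1/3: [717/7, 2470/63, 76]
L5 α=1/8: [427/4, 3037/72, 191/2]
→ [107, 42, 96]

(0,2) stack=L1,L2,L3,L4,L5,L6; from [0,0,0]:
after L1 α=1/2: [44, 89, 88]
after L2 α=1/3: [253/3, 104, 422/3]
after L3 α=1/8: [1121/12, 455/4, 1825/12]
after L4 α=0: [1121/12, 455/4, 1825/12]
after L5 α=2/3: [2657/36, 2207/12, 5209/36]
after L6 α=2/7: [14437/252, 13987/84, 38429/252]
rounded: [57, 167, 152]

query (0,0) [L1,L2,L3,L4,L5,L6] — begin 0,0,0
+L1 (α=2/3) → [4, 184/3, 128]
+L2 (α=5/6) → [269/6, 1982/9, 803/6]
+L3 (α=4/7) → [1525/14, 4790/21, 2259/14]
+L4 (α=1) → [236, 226, 163]
+L5 (α=1/3) → [198, 614/3, 340/3]
+L6 (α=1/3) → [156, 1657/9, 713/9]
→ [156, 184, 79]

(1,2) stack=L1,L2,L3,L4,L5,L6; from [0,0,0]:
L1 α=1: [94, 165, 96]
L2 α=2/5: [512/5, 111, 428/5]
L3 α=2/3: [2032/15, 133/3, 848/15]
L4 α=1: [136, 136, 171]
L5 α=1/2: [243/2, 139/2, 201/2]
L6 α=1/4: [917/8, 527/8, 757/8]
= [115, 66, 95]

at x=0,y=1 over L1,L2,L3,L4,L5:
L1 α=1/2: [7/2, 66, 175/2]
L2 α=0: [7/2, 66, 175/2]
L3 α=1/2: [41/4, 89, 315/4]
L4 α=0: [41/4, 89, 315/4]
L5 α=3/4: [341/16, 197/4, 2391/16]
rounded: [21, 49, 149]
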